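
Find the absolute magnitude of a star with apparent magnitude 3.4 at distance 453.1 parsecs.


M = m - 5*log10(d) + 5 = 3.4 - 5*log10(453.1) + 5 = -4.881

-4.881


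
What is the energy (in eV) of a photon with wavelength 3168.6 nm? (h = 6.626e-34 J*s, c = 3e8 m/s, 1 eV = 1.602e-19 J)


E = hc/lambda = 6.626e-34 * 3e8 / 3.169e-06 = 6.273e-20 J = 0.3916 eV

0.3916 eV


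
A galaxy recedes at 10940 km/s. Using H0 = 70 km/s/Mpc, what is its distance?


d = v / H0 = 10940 / 70 = 156.2857

156.2857 Mpc


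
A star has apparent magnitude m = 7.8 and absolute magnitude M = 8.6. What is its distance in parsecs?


d = 10^((m - M + 5)/5) = 10^((7.8 - 8.6 + 5)/5) = 6.9183

6.9183 pc


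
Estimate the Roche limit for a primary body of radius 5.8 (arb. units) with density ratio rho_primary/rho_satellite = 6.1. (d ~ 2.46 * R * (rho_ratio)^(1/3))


d_Roche = 2.46 * 5.8 * 6.1^(1/3) = 26.0699

26.0699


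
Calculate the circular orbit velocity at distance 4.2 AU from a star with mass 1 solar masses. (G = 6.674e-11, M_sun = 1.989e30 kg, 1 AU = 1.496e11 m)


v = sqrt(GM/r) = sqrt(6.674e-11 * 1.989e+30 / 6.283e+11) = 14535.1678

14535.1678 m/s


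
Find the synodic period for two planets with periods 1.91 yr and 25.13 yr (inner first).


1/P_syn = |1/P1 - 1/P2| = |1/1.91 - 1/25.13| => P_syn = 2.0671

2.0671 years


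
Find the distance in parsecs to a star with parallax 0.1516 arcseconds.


d = 1/p = 1/0.1516 = 6.5963

6.5963 pc


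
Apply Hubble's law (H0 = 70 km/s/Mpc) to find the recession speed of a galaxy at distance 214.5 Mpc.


v = H0 * d = 70 * 214.5 = 15015.0

15015.0 km/s


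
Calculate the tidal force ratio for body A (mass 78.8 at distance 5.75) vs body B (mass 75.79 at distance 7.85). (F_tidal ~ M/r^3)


Ratio = (M1/r1^3) / (M2/r2^3) = (78.8/5.75^3) / (75.79/7.85^3) = 2.6456

2.6456


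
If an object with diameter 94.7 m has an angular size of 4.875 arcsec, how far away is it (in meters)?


D = size / theta_rad, theta_rad = 4.875 * pi/(180*3600) = 2.363e-05, D = 4.007e+06

4.007e+06 m


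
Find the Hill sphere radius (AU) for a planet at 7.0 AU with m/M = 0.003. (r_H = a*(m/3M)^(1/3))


r_H = a * (m/3M)^(1/3) = 7.0 * (0.003/3)^(1/3) = 0.7

0.7 AU


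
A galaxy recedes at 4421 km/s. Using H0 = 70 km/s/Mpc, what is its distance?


d = v / H0 = 4421 / 70 = 63.1571

63.1571 Mpc


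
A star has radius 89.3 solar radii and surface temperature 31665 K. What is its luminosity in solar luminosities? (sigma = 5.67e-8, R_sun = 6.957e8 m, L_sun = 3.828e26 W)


R = 89.3 * 6.957e8 m = 6.212601e+10 m. L = 4*pi*R^2*sigma*T^4 = 4*pi*(6.212601e+10)^2 * 5.67e-8 * 31665^4 = 2.764762415e+33 W. L/L_sun = 2.764762415e+33 / 3.828e26 = 7.222e+06

7.222e+06 L_sun


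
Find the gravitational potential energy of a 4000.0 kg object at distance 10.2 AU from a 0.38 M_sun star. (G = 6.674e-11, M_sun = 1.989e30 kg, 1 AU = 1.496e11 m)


M = 0.38 * 1.989e30 kg = 7.5582e+29 kg; r = 10.2 AU * 1.496e11 m/AU = 1.52592e+12 m. U = -GM*m/r = -(6.674e-11 * 7.5582e+29 * 4000.0) / 1.52592e+12 = -1.322e+11

-1.322e+11 J


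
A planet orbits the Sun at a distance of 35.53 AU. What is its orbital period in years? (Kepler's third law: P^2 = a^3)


P = a^(3/2) = 35.53^1.5 = 211.7838

211.7838 years


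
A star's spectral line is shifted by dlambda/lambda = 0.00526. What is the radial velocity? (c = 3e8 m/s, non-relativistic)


v = (dlambda/lambda) * c = 0.00526 * 3e8 = 1.578e+06

1.578e+06 m/s


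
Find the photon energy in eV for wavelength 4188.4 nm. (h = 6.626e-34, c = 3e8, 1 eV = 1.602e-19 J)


E = hc/lambda = 6.626e-34 * 3e8 / 4.188e-06 = 4.746e-20 J = 0.2963 eV

0.2963 eV


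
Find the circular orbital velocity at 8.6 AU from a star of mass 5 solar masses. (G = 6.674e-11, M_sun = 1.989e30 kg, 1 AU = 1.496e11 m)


v = sqrt(GM/r) = sqrt(6.674e-11 * 9.945e+30 / 1.287e+12) = 22713.3123

22713.3123 m/s


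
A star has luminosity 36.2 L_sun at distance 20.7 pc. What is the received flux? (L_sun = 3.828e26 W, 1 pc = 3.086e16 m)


F = L / (4*pi*d^2) = 1.386e+28 / (4*pi*(6.388e+17)^2) = 2.702e-09

2.702e-09 W/m^2


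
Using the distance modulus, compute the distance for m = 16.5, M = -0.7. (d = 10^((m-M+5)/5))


d = 10^((m - M + 5)/5) = 10^((16.5 - -0.7 + 5)/5) = 27542.287

27542.287 pc


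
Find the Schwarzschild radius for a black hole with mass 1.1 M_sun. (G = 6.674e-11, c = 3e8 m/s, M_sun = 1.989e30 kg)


M = 1.1 * 1.989e30 kg = 2.1879e+30 kg. rs = 2GM/c^2 = 2 * 6.674e-11 * 2.1879e+30 / (3e8)^2 = 3244.8988

3244.8988 m


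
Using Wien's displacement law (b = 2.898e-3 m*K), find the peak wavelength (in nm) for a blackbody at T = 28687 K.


lam_max = b / T = 2.898e-3 / 28687 = 1.010e-07 m = 101.0214 nm

101.0214 nm


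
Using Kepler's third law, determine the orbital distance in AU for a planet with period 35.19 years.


a = P^(2/3) = 35.19^(2/3) = 10.7386

10.7386 AU


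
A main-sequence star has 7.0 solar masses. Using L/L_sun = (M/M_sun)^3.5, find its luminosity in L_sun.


L/L_sun = (M/M_sun)^3.5 = 7.0^3.5 = 907.4927

907.4927 L_sun


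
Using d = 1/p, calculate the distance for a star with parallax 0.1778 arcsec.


d = 1/p = 1/0.1778 = 5.6243

5.6243 pc


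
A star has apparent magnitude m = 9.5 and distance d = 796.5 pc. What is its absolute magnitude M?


M = m - 5*log10(d) + 5 = 9.5 - 5*log10(796.5) + 5 = -0.0059

-0.0059


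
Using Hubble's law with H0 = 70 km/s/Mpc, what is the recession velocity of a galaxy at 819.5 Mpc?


v = H0 * d = 70 * 819.5 = 57365.0

57365.0 km/s


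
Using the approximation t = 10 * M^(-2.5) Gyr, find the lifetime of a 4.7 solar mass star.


t = 10 * M^(-2.5) = 10 * 4.7^(-2.5) = 0.2088

0.2088 Gyr


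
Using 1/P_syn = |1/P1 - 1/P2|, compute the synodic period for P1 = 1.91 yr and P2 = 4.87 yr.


1/P_syn = |1/P1 - 1/P2| = |1/1.91 - 1/4.87| => P_syn = 3.1425

3.1425 years


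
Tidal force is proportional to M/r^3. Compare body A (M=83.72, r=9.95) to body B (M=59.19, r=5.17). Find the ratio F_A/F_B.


Ratio = (M1/r1^3) / (M2/r2^3) = (83.72/9.95^3) / (59.19/5.17^3) = 0.1984

0.1984


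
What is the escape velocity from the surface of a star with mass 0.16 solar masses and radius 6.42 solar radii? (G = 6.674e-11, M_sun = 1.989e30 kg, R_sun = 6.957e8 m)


M = 0.16 * 1.989e30 kg = 3.1824e+29 kg; R = 6.42 * 6.957e8 m = 4.466394e+09 m. v_esc = sqrt(2GM/R) = sqrt(2 * 6.674e-11 * 3.1824e+29 / 4.466394e+09) = 97522.9806

97522.9806 m/s


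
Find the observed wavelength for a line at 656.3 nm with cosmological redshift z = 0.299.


lam_obs = lam_emit * (1 + z) = 656.3 * (1 + 0.299) = 852.5337

852.5337 nm


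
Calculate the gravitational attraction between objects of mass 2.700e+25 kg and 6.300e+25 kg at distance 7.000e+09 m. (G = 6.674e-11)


F = G*m1*m2/r^2 = 6.674e-11 * 2.700e+25 * 6.300e+25 / (7.000e+09)^2 = 6.674e-11 * 1.701e+51 / 4.900e+19 = 2.317e+21

2.317e+21 N


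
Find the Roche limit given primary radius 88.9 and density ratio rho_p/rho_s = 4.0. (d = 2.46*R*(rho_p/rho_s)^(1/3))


d_Roche = 2.46 * 88.9 * 4.0^(1/3) = 347.1551

347.1551


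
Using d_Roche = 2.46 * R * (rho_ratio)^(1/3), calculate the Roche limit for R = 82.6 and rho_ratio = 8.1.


d_Roche = 2.46 * 82.6 * 8.1^(1/3) = 408.0783

408.0783


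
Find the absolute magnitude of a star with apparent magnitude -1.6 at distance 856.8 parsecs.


M = m - 5*log10(d) + 5 = -1.6 - 5*log10(856.8) + 5 = -11.2644

-11.2644


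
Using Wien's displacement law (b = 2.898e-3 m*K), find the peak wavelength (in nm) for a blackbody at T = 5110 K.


lam_max = b / T = 2.898e-3 / 5110 = 5.671e-07 m = 567.1233 nm

567.1233 nm


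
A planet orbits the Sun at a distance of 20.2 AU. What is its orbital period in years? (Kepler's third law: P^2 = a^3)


P = a^(3/2) = 20.2^1.5 = 90.7877

90.7877 years


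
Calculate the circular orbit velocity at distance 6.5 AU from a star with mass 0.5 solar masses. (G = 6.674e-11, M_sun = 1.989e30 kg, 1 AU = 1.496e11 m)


v = sqrt(GM/r) = sqrt(6.674e-11 * 9.945e+29 / 9.724e+11) = 8261.7685

8261.7685 m/s


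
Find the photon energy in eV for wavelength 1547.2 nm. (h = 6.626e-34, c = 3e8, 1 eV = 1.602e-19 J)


E = hc/lambda = 6.626e-34 * 3e8 / 1.547e-06 = 1.285e-19 J = 0.802 eV

0.802 eV


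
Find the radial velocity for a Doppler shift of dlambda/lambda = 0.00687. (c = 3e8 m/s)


v = (dlambda/lambda) * c = 0.00687 * 3e8 = 2.061e+06

2.061e+06 m/s


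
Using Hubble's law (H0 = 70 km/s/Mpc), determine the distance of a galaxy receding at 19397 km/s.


d = v / H0 = 19397 / 70 = 277.1

277.1 Mpc


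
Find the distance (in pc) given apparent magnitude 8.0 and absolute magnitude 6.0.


d = 10^((m - M + 5)/5) = 10^((8.0 - 6.0 + 5)/5) = 25.1189

25.1189 pc


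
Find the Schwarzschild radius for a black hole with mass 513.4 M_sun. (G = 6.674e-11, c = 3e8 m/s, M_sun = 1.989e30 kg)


M = 513.4 * 1.989e30 kg = 1.0211526e+33 kg. rs = 2GM/c^2 = 2 * 6.674e-11 * 1.0211526e+33 / (3e8)^2 = 1.514e+06

1.514e+06 m


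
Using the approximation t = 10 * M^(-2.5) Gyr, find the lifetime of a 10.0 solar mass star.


t = 10 * M^(-2.5) = 10 * 10.0^(-2.5) = 0.0316

0.0316 Gyr


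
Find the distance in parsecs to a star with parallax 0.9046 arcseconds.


d = 1/p = 1/0.9046 = 1.1055

1.1055 pc


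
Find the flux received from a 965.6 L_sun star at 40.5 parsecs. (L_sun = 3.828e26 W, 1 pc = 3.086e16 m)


F = L / (4*pi*d^2) = 3.696e+29 / (4*pi*(1.250e+18)^2) = 1.883e-08

1.883e-08 W/m^2


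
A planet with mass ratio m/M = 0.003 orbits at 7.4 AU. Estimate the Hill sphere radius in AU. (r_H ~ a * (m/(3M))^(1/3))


r_H = a * (m/3M)^(1/3) = 7.4 * (0.003/3)^(1/3) = 0.74

0.74 AU


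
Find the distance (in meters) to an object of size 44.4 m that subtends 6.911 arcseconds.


D = size / theta_rad, theta_rad = 6.911 * pi/(180*3600) = 3.351e-05, D = 1.325e+06

1.325e+06 m


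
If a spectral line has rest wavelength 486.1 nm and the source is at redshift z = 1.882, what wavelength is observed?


lam_obs = lam_emit * (1 + z) = 486.1 * (1 + 1.882) = 1400.9402

1400.9402 nm


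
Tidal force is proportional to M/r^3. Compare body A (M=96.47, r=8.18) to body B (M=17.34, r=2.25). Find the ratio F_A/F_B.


Ratio = (M1/r1^3) / (M2/r2^3) = (96.47/8.18^3) / (17.34/2.25^3) = 0.1158

0.1158


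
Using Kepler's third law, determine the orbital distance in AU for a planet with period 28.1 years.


a = P^(2/3) = 28.1^(2/3) = 9.2428

9.2428 AU


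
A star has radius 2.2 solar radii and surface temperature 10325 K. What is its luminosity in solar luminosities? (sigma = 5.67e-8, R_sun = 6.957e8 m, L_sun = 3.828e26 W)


R = 2.2 * 6.957e8 m = 1.53054e+09 m. L = 4*pi*R^2*sigma*T^4 = 4*pi*(1.53054e+09)^2 * 5.67e-8 * 10325^4 = 1.896891684e+28 W. L/L_sun = 1.896891684e+28 / 3.828e26 = 49.5531

49.5531 L_sun


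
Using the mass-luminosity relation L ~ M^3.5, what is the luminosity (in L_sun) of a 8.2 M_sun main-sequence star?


L/L_sun = (M/M_sun)^3.5 = 8.2^3.5 = 1578.8777

1578.8777 L_sun


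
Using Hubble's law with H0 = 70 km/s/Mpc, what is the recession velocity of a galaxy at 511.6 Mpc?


v = H0 * d = 70 * 511.6 = 35812.0

35812.0 km/s


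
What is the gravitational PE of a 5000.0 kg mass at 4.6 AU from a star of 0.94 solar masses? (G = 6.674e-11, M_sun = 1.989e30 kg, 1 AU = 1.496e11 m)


M = 0.94 * 1.989e30 kg = 1.86966e+30 kg; r = 4.6 AU * 1.496e11 m/AU = 6.8816e+11 m. U = -GM*m/r = -(6.674e-11 * 1.86966e+30 * 5000.0) / 6.8816e+11 = -9.066e+11

-9.066e+11 J


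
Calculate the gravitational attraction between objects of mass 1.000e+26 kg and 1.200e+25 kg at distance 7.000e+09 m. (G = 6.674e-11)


F = G*m1*m2/r^2 = 6.674e-11 * 1.000e+26 * 1.200e+25 / (7.000e+09)^2 = 6.674e-11 * 1.200e+51 / 4.900e+19 = 1.634e+21

1.634e+21 N


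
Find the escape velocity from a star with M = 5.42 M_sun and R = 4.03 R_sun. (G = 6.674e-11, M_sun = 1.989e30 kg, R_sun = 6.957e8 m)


M = 5.42 * 1.989e30 kg = 1.078038e+31 kg; R = 4.03 * 6.957e8 m = 2.803671e+09 m. v_esc = sqrt(2GM/R) = sqrt(2 * 6.674e-11 * 1.078038e+31 / 2.803671e+09) = 716409.9501

716409.9501 m/s


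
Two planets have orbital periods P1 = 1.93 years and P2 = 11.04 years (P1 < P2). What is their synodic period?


1/P_syn = |1/P1 - 1/P2| = |1/1.93 - 1/11.04| => P_syn = 2.3389

2.3389 years


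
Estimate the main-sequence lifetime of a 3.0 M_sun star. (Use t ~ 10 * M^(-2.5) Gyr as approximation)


t = 10 * M^(-2.5) = 10 * 3.0^(-2.5) = 0.6415

0.6415 Gyr


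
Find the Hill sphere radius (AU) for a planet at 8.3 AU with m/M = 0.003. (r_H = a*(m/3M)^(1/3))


r_H = a * (m/3M)^(1/3) = 8.3 * (0.003/3)^(1/3) = 0.83

0.83 AU


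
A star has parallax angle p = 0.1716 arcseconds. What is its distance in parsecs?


d = 1/p = 1/0.1716 = 5.8275

5.8275 pc


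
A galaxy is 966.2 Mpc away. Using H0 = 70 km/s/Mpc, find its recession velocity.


v = H0 * d = 70 * 966.2 = 67634.0

67634.0 km/s


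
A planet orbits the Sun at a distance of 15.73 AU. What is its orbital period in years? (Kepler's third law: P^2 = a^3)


P = a^(3/2) = 15.73^1.5 = 62.3869

62.3869 years


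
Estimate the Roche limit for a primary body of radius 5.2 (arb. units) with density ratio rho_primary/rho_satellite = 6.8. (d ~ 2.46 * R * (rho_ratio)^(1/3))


d_Roche = 2.46 * 5.2 * 6.8^(1/3) = 24.2349

24.2349


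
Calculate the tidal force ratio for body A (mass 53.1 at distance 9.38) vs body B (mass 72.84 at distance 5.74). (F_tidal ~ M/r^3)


Ratio = (M1/r1^3) / (M2/r2^3) = (53.1/9.38^3) / (72.84/5.74^3) = 0.1671

0.1671


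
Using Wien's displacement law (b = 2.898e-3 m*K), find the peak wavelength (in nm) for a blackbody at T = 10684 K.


lam_max = b / T = 2.898e-3 / 10684 = 2.712e-07 m = 271.2467 nm

271.2467 nm


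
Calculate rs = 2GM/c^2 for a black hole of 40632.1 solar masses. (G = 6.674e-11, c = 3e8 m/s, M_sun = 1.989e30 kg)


M = 40632.1 * 1.989e30 kg = 8.08172469e+34 kg. rs = 2GM/c^2 = 2 * 6.674e-11 * 8.08172469e+34 / (3e8)^2 = 1.199e+08

1.199e+08 m


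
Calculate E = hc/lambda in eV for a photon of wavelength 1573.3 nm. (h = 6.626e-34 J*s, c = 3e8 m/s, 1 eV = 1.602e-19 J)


E = hc/lambda = 6.626e-34 * 3e8 / 1.573e-06 = 1.263e-19 J = 0.7887 eV

0.7887 eV


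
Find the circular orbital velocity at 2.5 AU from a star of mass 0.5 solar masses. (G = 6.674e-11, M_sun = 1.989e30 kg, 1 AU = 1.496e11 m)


v = sqrt(GM/r) = sqrt(6.674e-11 * 9.945e+29 / 3.740e+11) = 13321.7014

13321.7014 m/s


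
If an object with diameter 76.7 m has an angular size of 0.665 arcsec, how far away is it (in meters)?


D = size / theta_rad, theta_rad = 0.665 * pi/(180*3600) = 3.224e-06, D = 2.379e+07

2.379e+07 m


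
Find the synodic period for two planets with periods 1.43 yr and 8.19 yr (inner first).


1/P_syn = |1/P1 - 1/P2| = |1/1.43 - 1/8.19| => P_syn = 1.7325

1.7325 years


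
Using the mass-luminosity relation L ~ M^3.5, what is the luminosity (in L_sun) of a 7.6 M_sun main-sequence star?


L/L_sun = (M/M_sun)^3.5 = 7.6^3.5 = 1210.1733

1210.1733 L_sun


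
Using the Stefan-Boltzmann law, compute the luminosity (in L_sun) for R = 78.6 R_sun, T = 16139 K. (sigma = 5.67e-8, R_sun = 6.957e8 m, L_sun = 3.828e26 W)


R = 78.6 * 6.957e8 m = 5.468202e+10 m. L = 4*pi*R^2*sigma*T^4 = 4*pi*(5.468202e+10)^2 * 5.67e-8 * 16139^4 = 1.445401523e+32 W. L/L_sun = 1.445401523e+32 / 3.828e26 = 377586.6048

377586.6048 L_sun


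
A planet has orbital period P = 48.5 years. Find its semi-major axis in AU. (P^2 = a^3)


a = P^(2/3) = 48.5^(2/3) = 13.2993

13.2993 AU


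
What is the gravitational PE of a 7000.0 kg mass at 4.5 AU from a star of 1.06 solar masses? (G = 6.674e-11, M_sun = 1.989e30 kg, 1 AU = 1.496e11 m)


M = 1.06 * 1.989e30 kg = 2.10834e+30 kg; r = 4.5 AU * 1.496e11 m/AU = 6.732e+11 m. U = -GM*m/r = -(6.674e-11 * 2.10834e+30 * 7000.0) / 6.732e+11 = -1.463e+12

-1.463e+12 J


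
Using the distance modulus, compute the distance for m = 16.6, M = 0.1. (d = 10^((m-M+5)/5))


d = 10^((m - M + 5)/5) = 10^((16.6 - 0.1 + 5)/5) = 19952.6231

19952.6231 pc


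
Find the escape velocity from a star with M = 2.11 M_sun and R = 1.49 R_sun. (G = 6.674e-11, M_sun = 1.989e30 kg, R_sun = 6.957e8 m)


M = 2.11 * 1.989e30 kg = 4.19679e+30 kg; R = 1.49 * 6.957e8 m = 1.036593e+09 m. v_esc = sqrt(2GM/R) = sqrt(2 * 6.674e-11 * 4.19679e+30 / 1.036593e+09) = 735127.3527

735127.3527 m/s


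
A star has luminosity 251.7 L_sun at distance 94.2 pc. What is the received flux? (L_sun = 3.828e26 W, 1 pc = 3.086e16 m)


F = L / (4*pi*d^2) = 9.635e+28 / (4*pi*(2.907e+18)^2) = 9.073e-10

9.073e-10 W/m^2


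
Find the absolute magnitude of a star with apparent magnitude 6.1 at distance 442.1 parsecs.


M = m - 5*log10(d) + 5 = 6.1 - 5*log10(442.1) + 5 = -2.1276

-2.1276


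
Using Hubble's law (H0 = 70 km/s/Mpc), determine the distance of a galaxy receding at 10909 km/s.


d = v / H0 = 10909 / 70 = 155.8429

155.8429 Mpc


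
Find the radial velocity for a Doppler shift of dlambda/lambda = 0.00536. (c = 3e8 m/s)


v = (dlambda/lambda) * c = 0.00536 * 3e8 = 1.608e+06

1.608e+06 m/s


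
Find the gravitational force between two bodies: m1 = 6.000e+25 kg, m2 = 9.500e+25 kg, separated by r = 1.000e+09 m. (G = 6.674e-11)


F = G*m1*m2/r^2 = 6.674e-11 * 6.000e+25 * 9.500e+25 / (1.000e+09)^2 = 6.674e-11 * 5.700e+51 / 1.000e+18 = 3.804e+23

3.804e+23 N


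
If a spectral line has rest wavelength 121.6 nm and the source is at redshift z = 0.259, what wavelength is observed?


lam_obs = lam_emit * (1 + z) = 121.6 * (1 + 0.259) = 153.0944

153.0944 nm


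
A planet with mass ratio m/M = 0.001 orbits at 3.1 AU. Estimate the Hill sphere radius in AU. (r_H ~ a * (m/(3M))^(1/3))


r_H = a * (m/3M)^(1/3) = 3.1 * (0.001/3)^(1/3) = 0.2149

0.2149 AU


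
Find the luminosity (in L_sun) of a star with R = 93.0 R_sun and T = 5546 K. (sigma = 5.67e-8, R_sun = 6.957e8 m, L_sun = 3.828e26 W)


R = 93.0 * 6.957e8 m = 6.47001e+10 m. L = 4*pi*R^2*sigma*T^4 = 4*pi*(6.47001e+10)^2 * 5.67e-8 * 5546^4 = 2.821774391e+30 W. L/L_sun = 2.821774391e+30 / 3.828e26 = 7371.4065

7371.4065 L_sun


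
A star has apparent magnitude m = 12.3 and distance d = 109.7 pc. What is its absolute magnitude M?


M = m - 5*log10(d) + 5 = 12.3 - 5*log10(109.7) + 5 = 7.099

7.099


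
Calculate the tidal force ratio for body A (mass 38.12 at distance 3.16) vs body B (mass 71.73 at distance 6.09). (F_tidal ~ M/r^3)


Ratio = (M1/r1^3) / (M2/r2^3) = (38.12/3.16^3) / (71.73/6.09^3) = 3.804

3.804


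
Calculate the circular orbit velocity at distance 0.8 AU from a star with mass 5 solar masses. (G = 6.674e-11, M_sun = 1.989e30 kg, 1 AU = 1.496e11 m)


v = sqrt(GM/r) = sqrt(6.674e-11 * 9.945e+30 / 1.197e+11) = 74470.5746

74470.5746 m/s


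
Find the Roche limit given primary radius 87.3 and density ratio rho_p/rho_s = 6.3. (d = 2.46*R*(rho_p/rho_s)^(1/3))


d_Roche = 2.46 * 87.3 * 6.3^(1/3) = 396.6397

396.6397


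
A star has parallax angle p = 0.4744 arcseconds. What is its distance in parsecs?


d = 1/p = 1/0.4744 = 2.1079

2.1079 pc


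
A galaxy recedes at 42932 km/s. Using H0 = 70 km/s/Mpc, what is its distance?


d = v / H0 = 42932 / 70 = 613.3143

613.3143 Mpc


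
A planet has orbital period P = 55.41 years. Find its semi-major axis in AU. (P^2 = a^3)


a = P^(2/3) = 55.41^(2/3) = 14.5342

14.5342 AU


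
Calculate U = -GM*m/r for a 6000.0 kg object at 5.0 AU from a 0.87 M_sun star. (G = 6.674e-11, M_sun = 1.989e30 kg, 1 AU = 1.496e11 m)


M = 0.87 * 1.989e30 kg = 1.73043e+30 kg; r = 5.0 AU * 1.496e11 m/AU = 7.48e+11 m. U = -GM*m/r = -(6.674e-11 * 1.73043e+30 * 6000.0) / 7.48e+11 = -9.264e+11

-9.264e+11 J


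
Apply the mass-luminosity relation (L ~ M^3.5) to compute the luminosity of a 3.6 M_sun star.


L/L_sun = (M/M_sun)^3.5 = 3.6^3.5 = 88.5235

88.5235 L_sun


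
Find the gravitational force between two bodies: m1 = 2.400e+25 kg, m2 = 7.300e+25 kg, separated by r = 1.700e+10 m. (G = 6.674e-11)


F = G*m1*m2/r^2 = 6.674e-11 * 2.400e+25 * 7.300e+25 / (1.700e+10)^2 = 6.674e-11 * 1.752e+51 / 2.890e+20 = 4.046e+20

4.046e+20 N


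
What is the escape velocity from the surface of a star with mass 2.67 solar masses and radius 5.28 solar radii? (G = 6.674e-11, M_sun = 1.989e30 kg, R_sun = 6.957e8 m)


M = 2.67 * 1.989e30 kg = 5.31063e+30 kg; R = 5.28 * 6.957e8 m = 3.673296e+09 m. v_esc = sqrt(2GM/R) = sqrt(2 * 6.674e-11 * 5.31063e+30 / 3.673296e+09) = 439291.8624

439291.8624 m/s


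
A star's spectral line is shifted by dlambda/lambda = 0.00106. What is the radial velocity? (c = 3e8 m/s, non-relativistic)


v = (dlambda/lambda) * c = 0.00106 * 3e8 = 318000.0

318000.0 m/s


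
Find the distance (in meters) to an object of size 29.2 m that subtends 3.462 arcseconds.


D = size / theta_rad, theta_rad = 3.462 * pi/(180*3600) = 1.678e-05, D = 1.740e+06

1.740e+06 m


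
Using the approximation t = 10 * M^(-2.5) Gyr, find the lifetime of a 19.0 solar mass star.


t = 10 * M^(-2.5) = 10 * 19.0^(-2.5) = 0.0064

0.0064 Gyr


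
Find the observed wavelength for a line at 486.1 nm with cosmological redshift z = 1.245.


lam_obs = lam_emit * (1 + z) = 486.1 * (1 + 1.245) = 1091.2945

1091.2945 nm


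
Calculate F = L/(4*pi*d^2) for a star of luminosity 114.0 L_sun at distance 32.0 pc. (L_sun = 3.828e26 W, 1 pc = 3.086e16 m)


F = L / (4*pi*d^2) = 4.364e+28 / (4*pi*(9.875e+17)^2) = 3.561e-09

3.561e-09 W/m^2


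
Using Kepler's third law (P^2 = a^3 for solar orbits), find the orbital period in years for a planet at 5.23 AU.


P = a^(3/2) = 5.23^1.5 = 11.9606

11.9606 years


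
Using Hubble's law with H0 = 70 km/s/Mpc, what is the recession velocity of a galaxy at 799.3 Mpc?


v = H0 * d = 70 * 799.3 = 55951.0

55951.0 km/s


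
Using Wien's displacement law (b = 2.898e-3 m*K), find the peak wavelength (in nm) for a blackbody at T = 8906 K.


lam_max = b / T = 2.898e-3 / 8906 = 3.254e-07 m = 325.3986 nm

325.3986 nm


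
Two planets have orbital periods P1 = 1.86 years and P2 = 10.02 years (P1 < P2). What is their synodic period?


1/P_syn = |1/P1 - 1/P2| = |1/1.86 - 1/10.02| => P_syn = 2.284

2.284 years


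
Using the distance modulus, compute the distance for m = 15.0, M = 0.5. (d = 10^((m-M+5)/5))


d = 10^((m - M + 5)/5) = 10^((15.0 - 0.5 + 5)/5) = 7943.2823

7943.2823 pc


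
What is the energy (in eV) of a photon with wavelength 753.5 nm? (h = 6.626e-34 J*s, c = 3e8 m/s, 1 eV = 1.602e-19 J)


E = hc/lambda = 6.626e-34 * 3e8 / 7.535e-07 = 2.638e-19 J = 1.6467 eV

1.6467 eV


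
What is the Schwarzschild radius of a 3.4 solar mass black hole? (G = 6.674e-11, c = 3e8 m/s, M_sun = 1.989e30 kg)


M = 3.4 * 1.989e30 kg = 6.7626e+30 kg. rs = 2GM/c^2 = 2 * 6.674e-11 * 6.7626e+30 / (3e8)^2 = 10029.6872

10029.6872 m


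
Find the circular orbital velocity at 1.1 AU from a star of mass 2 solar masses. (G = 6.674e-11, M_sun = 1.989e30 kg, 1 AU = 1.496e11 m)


v = sqrt(GM/r) = sqrt(6.674e-11 * 3.978e+30 / 1.646e+11) = 40166.4409

40166.4409 m/s


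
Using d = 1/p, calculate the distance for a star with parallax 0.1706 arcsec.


d = 1/p = 1/0.1706 = 5.8617

5.8617 pc


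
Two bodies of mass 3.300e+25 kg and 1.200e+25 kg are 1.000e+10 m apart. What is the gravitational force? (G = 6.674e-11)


F = G*m1*m2/r^2 = 6.674e-11 * 3.300e+25 * 1.200e+25 / (1.000e+10)^2 = 6.674e-11 * 3.960e+50 / 1.000e+20 = 2.643e+20

2.643e+20 N


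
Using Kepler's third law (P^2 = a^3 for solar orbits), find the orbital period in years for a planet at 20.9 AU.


P = a^(3/2) = 20.9^1.5 = 95.5475

95.5475 years


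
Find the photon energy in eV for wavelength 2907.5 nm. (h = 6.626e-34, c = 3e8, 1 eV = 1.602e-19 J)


E = hc/lambda = 6.626e-34 * 3e8 / 2.908e-06 = 6.837e-20 J = 0.4268 eV

0.4268 eV


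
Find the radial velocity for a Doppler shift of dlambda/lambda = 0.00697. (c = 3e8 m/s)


v = (dlambda/lambda) * c = 0.00697 * 3e8 = 2.091e+06

2.091e+06 m/s


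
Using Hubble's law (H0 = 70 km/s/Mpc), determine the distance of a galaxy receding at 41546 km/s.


d = v / H0 = 41546 / 70 = 593.5143

593.5143 Mpc


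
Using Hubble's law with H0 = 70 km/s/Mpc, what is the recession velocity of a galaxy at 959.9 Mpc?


v = H0 * d = 70 * 959.9 = 67193.0

67193.0 km/s


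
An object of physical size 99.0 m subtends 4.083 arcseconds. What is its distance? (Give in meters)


D = size / theta_rad, theta_rad = 4.083 * pi/(180*3600) = 1.979e-05, D = 5.001e+06

5.001e+06 m


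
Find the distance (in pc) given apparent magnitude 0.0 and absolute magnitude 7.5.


d = 10^((m - M + 5)/5) = 10^((0.0 - 7.5 + 5)/5) = 0.3162

0.3162 pc


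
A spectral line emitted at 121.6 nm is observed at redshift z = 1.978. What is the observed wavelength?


lam_obs = lam_emit * (1 + z) = 121.6 * (1 + 1.978) = 362.1248

362.1248 nm


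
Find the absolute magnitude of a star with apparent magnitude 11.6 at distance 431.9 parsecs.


M = m - 5*log10(d) + 5 = 11.6 - 5*log10(431.9) + 5 = 3.4231

3.4231


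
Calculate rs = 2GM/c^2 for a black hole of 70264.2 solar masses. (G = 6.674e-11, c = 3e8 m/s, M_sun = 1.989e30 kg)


M = 70264.2 * 1.989e30 kg = 1.397554938e+35 kg. rs = 2GM/c^2 = 2 * 6.674e-11 * 1.397554938e+35 / (3e8)^2 = 2.073e+08

2.073e+08 m


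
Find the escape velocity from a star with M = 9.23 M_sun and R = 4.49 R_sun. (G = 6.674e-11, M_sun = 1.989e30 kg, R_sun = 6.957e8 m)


M = 9.23 * 1.989e30 kg = 1.835847e+31 kg; R = 4.49 * 6.957e8 m = 3.123693e+09 m. v_esc = sqrt(2GM/R) = sqrt(2 * 6.674e-11 * 1.835847e+31 / 3.123693e+09) = 885711.2661

885711.2661 m/s


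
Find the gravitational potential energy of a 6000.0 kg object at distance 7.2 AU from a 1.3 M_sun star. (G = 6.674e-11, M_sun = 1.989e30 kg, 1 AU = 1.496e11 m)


M = 1.3 * 1.989e30 kg = 2.5857e+30 kg; r = 7.2 AU * 1.496e11 m/AU = 1.07712e+12 m. U = -GM*m/r = -(6.674e-11 * 2.5857e+30 * 6000.0) / 1.07712e+12 = -9.613e+11

-9.613e+11 J


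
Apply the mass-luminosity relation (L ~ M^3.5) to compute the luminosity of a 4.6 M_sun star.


L/L_sun = (M/M_sun)^3.5 = 4.6^3.5 = 208.7625

208.7625 L_sun


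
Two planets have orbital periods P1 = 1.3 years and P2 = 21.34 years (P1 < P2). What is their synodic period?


1/P_syn = |1/P1 - 1/P2| = |1/1.3 - 1/21.34| => P_syn = 1.3843

1.3843 years


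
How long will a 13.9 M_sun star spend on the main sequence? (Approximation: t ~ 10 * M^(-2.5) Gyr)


t = 10 * M^(-2.5) = 10 * 13.9^(-2.5) = 0.0139

0.0139 Gyr


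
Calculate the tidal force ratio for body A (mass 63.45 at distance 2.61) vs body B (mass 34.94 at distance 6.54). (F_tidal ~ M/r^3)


Ratio = (M1/r1^3) / (M2/r2^3) = (63.45/2.61^3) / (34.94/6.54^3) = 28.5707

28.5707


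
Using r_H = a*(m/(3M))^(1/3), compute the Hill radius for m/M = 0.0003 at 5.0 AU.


r_H = a * (m/3M)^(1/3) = 5.0 * (0.0003/3)^(1/3) = 0.2321

0.2321 AU


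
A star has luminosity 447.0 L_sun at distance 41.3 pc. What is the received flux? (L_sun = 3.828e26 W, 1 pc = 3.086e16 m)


F = L / (4*pi*d^2) = 1.711e+29 / (4*pi*(1.275e+18)^2) = 8.383e-09

8.383e-09 W/m^2


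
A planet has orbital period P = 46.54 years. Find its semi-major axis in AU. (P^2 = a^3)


a = P^(2/3) = 46.54^(2/3) = 12.9385

12.9385 AU


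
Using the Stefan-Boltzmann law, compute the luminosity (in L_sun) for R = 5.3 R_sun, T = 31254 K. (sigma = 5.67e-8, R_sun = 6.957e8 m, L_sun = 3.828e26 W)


R = 5.3 * 6.957e8 m = 3.68721e+09 m. L = 4*pi*R^2*sigma*T^4 = 4*pi*(3.68721e+09)^2 * 5.67e-8 * 31254^4 = 9.242960564e+30 W. L/L_sun = 9.242960564e+30 / 3.828e26 = 24145.665

24145.665 L_sun


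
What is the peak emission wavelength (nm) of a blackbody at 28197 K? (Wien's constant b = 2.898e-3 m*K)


lam_max = b / T = 2.898e-3 / 28197 = 1.028e-07 m = 102.7769 nm

102.7769 nm


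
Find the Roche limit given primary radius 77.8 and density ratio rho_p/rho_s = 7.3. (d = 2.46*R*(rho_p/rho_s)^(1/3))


d_Roche = 2.46 * 77.8 * 7.3^(1/3) = 371.2693

371.2693


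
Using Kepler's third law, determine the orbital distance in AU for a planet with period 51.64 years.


a = P^(2/3) = 51.64^(2/3) = 13.8673

13.8673 AU


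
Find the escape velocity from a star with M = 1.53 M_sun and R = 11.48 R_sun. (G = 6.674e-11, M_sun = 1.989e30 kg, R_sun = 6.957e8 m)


M = 1.53 * 1.989e30 kg = 3.04317e+30 kg; R = 11.48 * 6.957e8 m = 7.986636e+09 m. v_esc = sqrt(2GM/R) = sqrt(2 * 6.674e-11 * 3.04317e+30 / 7.986636e+09) = 225522.1796

225522.1796 m/s


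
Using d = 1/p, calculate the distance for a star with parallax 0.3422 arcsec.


d = 1/p = 1/0.3422 = 2.9223

2.9223 pc


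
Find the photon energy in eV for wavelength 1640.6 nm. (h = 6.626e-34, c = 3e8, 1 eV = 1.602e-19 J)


E = hc/lambda = 6.626e-34 * 3e8 / 1.641e-06 = 1.212e-19 J = 0.7563 eV

0.7563 eV


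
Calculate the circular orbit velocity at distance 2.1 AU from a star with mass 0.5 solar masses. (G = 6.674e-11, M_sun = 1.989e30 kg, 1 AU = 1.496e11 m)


v = sqrt(GM/r) = sqrt(6.674e-11 * 9.945e+29 / 3.142e+11) = 14535.1678

14535.1678 m/s


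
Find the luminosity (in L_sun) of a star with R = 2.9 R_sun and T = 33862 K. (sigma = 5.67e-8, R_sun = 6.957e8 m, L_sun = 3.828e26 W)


R = 2.9 * 6.957e8 m = 2.01753e+09 m. L = 4*pi*R^2*sigma*T^4 = 4*pi*(2.01753e+09)^2 * 5.67e-8 * 33862^4 = 3.813145235e+30 W. L/L_sun = 3.813145235e+30 / 3.828e26 = 9961.1944

9961.1944 L_sun


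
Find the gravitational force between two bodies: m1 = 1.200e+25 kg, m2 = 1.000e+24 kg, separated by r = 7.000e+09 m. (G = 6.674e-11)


F = G*m1*m2/r^2 = 6.674e-11 * 1.200e+25 * 1.000e+24 / (7.000e+09)^2 = 6.674e-11 * 1.200e+49 / 4.900e+19 = 1.634e+19

1.634e+19 N


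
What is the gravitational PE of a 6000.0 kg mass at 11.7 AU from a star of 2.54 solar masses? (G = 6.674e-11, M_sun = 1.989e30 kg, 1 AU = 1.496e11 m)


M = 2.54 * 1.989e30 kg = 5.05206e+30 kg; r = 11.7 AU * 1.496e11 m/AU = 1.75032e+12 m. U = -GM*m/r = -(6.674e-11 * 5.05206e+30 * 6000.0) / 1.75032e+12 = -1.156e+12

-1.156e+12 J


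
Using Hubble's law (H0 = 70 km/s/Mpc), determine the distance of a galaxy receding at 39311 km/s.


d = v / H0 = 39311 / 70 = 561.5857

561.5857 Mpc


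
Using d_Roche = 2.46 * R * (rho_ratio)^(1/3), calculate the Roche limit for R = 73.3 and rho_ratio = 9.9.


d_Roche = 2.46 * 73.3 * 9.9^(1/3) = 387.1841

387.1841


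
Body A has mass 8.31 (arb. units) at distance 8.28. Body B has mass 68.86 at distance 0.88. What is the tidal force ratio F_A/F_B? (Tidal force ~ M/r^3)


Ratio = (M1/r1^3) / (M2/r2^3) = (8.31/8.28^3) / (68.86/0.88^3) = 1.449e-04

1.449e-04


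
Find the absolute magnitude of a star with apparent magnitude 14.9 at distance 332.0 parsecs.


M = m - 5*log10(d) + 5 = 14.9 - 5*log10(332.0) + 5 = 7.2943

7.2943


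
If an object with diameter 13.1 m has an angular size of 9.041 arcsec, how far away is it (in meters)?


D = size / theta_rad, theta_rad = 9.041 * pi/(180*3600) = 4.383e-05, D = 298868.3732

298868.3732 m


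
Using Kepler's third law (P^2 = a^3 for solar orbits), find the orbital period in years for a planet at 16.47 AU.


P = a^(3/2) = 16.47^1.5 = 66.8406

66.8406 years


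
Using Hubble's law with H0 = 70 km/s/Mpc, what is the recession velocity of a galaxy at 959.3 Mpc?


v = H0 * d = 70 * 959.3 = 67151.0

67151.0 km/s


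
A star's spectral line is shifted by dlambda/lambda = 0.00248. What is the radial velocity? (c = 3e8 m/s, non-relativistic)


v = (dlambda/lambda) * c = 0.00248 * 3e8 = 744000.0

744000.0 m/s


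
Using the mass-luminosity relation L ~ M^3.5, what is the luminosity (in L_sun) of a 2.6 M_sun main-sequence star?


L/L_sun = (M/M_sun)^3.5 = 2.6^3.5 = 28.3404

28.3404 L_sun


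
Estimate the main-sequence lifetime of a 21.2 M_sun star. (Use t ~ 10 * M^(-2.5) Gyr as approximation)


t = 10 * M^(-2.5) = 10 * 21.2^(-2.5) = 0.0048

0.0048 Gyr


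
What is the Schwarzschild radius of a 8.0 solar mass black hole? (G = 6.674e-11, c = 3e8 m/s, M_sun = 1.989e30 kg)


M = 8.0 * 1.989e30 kg = 1.5912e+31 kg. rs = 2GM/c^2 = 2 * 6.674e-11 * 1.5912e+31 / (3e8)^2 = 23599.264

23599.264 m


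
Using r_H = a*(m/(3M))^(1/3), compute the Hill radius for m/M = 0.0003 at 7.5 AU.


r_H = a * (m/3M)^(1/3) = 7.5 * (0.0003/3)^(1/3) = 0.3481

0.3481 AU


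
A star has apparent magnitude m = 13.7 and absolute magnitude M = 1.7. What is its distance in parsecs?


d = 10^((m - M + 5)/5) = 10^((13.7 - 1.7 + 5)/5) = 2511.8864

2511.8864 pc


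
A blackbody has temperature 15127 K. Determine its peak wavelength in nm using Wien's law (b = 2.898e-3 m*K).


lam_max = b / T = 2.898e-3 / 15127 = 1.916e-07 m = 191.578 nm

191.578 nm


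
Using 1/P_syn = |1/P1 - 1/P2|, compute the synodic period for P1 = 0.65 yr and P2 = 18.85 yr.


1/P_syn = |1/P1 - 1/P2| = |1/0.65 - 1/18.85| => P_syn = 0.6732

0.6732 years


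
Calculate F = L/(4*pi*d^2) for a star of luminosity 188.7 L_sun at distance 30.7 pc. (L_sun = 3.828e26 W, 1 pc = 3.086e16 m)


F = L / (4*pi*d^2) = 7.223e+28 / (4*pi*(9.474e+17)^2) = 6.404e-09

6.404e-09 W/m^2


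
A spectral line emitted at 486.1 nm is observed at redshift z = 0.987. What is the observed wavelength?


lam_obs = lam_emit * (1 + z) = 486.1 * (1 + 0.987) = 965.8807

965.8807 nm


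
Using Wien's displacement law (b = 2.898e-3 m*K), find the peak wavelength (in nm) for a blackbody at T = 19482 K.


lam_max = b / T = 2.898e-3 / 19482 = 1.488e-07 m = 148.7527 nm

148.7527 nm


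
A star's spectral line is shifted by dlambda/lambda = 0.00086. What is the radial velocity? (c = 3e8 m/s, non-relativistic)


v = (dlambda/lambda) * c = 0.00086 * 3e8 = 258000.0

258000.0 m/s


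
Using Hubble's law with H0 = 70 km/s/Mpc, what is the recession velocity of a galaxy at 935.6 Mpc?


v = H0 * d = 70 * 935.6 = 65492.0

65492.0 km/s


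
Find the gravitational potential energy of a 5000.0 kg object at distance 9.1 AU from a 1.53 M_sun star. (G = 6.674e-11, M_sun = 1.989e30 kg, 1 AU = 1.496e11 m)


M = 1.53 * 1.989e30 kg = 3.04317e+30 kg; r = 9.1 AU * 1.496e11 m/AU = 1.36136e+12 m. U = -GM*m/r = -(6.674e-11 * 3.04317e+30 * 5000.0) / 1.36136e+12 = -7.459e+11

-7.459e+11 J


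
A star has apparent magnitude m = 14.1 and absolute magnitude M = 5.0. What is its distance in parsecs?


d = 10^((m - M + 5)/5) = 10^((14.1 - 5.0 + 5)/5) = 660.6934

660.6934 pc


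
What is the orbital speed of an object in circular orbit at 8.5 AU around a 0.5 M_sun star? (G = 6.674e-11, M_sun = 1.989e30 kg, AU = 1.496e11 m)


v = sqrt(GM/r) = sqrt(6.674e-11 * 9.945e+29 / 1.272e+12) = 7224.7069

7224.7069 m/s


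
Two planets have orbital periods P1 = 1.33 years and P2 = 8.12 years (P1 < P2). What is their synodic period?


1/P_syn = |1/P1 - 1/P2| = |1/1.33 - 1/8.12| => P_syn = 1.5905

1.5905 years


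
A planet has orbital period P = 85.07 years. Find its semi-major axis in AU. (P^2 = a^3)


a = P^(2/3) = 85.07^(2/3) = 19.3427

19.3427 AU


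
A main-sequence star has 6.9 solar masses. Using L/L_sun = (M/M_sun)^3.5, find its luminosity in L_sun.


L/L_sun = (M/M_sun)^3.5 = 6.9^3.5 = 862.9225

862.9225 L_sun


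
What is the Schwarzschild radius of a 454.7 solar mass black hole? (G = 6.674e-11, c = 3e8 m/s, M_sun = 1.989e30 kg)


M = 454.7 * 1.989e30 kg = 9.043983e+32 kg. rs = 2GM/c^2 = 2 * 6.674e-11 * 9.043983e+32 / (3e8)^2 = 1.341e+06

1.341e+06 m


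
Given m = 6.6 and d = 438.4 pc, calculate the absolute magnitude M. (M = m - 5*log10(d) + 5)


M = m - 5*log10(d) + 5 = 6.6 - 5*log10(438.4) + 5 = -1.6094

-1.6094


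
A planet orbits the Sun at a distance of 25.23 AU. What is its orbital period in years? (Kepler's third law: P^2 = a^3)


P = a^(3/2) = 25.23^1.5 = 126.729

126.729 years


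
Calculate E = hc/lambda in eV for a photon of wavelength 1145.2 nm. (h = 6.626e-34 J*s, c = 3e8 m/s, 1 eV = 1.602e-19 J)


E = hc/lambda = 6.626e-34 * 3e8 / 1.145e-06 = 1.736e-19 J = 1.0835 eV

1.0835 eV


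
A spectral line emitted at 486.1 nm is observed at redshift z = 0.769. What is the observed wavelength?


lam_obs = lam_emit * (1 + z) = 486.1 * (1 + 0.769) = 859.9109

859.9109 nm


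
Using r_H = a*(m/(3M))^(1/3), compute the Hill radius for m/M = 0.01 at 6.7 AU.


r_H = a * (m/3M)^(1/3) = 6.7 * (0.01/3)^(1/3) = 1.0008

1.0008 AU


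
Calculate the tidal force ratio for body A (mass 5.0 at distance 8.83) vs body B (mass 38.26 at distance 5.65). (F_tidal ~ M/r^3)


Ratio = (M1/r1^3) / (M2/r2^3) = (5.0/8.83^3) / (38.26/5.65^3) = 0.0342

0.0342


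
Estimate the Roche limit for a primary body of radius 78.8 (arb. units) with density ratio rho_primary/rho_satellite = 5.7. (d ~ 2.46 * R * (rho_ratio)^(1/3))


d_Roche = 2.46 * 78.8 * 5.7^(1/3) = 346.2738

346.2738


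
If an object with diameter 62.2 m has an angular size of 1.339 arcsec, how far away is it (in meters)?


D = size / theta_rad, theta_rad = 1.339 * pi/(180*3600) = 6.492e-06, D = 9.582e+06

9.582e+06 m


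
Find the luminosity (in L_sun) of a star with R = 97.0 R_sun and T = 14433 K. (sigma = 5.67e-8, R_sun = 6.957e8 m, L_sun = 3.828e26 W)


R = 97.0 * 6.957e8 m = 6.74829e+10 m. L = 4*pi*R^2*sigma*T^4 = 4*pi*(6.74829e+10)^2 * 5.67e-8 * 14433^4 = 1.408013584e+32 W. L/L_sun = 1.408013584e+32 / 3.828e26 = 367819.6405

367819.6405 L_sun


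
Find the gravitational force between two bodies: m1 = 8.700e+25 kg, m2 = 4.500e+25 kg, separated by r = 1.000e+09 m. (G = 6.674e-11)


F = G*m1*m2/r^2 = 6.674e-11 * 8.700e+25 * 4.500e+25 / (1.000e+09)^2 = 6.674e-11 * 3.915e+51 / 1.000e+18 = 2.613e+23

2.613e+23 N


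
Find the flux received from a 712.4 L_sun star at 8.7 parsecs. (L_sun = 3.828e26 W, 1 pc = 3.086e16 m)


F = L / (4*pi*d^2) = 2.727e+29 / (4*pi*(2.685e+17)^2) = 3.011e-07

3.011e-07 W/m^2


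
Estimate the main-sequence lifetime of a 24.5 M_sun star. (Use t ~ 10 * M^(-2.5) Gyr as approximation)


t = 10 * M^(-2.5) = 10 * 24.5^(-2.5) = 0.0034

0.0034 Gyr


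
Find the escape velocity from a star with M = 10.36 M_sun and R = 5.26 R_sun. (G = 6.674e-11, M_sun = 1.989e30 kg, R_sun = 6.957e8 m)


M = 10.36 * 1.989e30 kg = 2.060604e+31 kg; R = 5.26 * 6.957e8 m = 3.659382e+09 m. v_esc = sqrt(2GM/R) = sqrt(2 * 6.674e-11 * 2.060604e+31 / 3.659382e+09) = 866964.8592

866964.8592 m/s


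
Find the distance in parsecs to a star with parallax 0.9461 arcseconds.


d = 1/p = 1/0.9461 = 1.057

1.057 pc


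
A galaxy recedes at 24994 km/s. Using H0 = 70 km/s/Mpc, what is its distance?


d = v / H0 = 24994 / 70 = 357.0571

357.0571 Mpc


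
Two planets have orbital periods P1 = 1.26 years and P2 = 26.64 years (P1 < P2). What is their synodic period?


1/P_syn = |1/P1 - 1/P2| = |1/1.26 - 1/26.64| => P_syn = 1.3226

1.3226 years


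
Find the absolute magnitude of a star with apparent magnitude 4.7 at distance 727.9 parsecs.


M = m - 5*log10(d) + 5 = 4.7 - 5*log10(727.9) + 5 = -4.6104

-4.6104


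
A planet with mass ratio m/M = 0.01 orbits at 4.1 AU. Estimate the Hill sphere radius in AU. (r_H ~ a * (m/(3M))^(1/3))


r_H = a * (m/3M)^(1/3) = 4.1 * (0.01/3)^(1/3) = 0.6125

0.6125 AU


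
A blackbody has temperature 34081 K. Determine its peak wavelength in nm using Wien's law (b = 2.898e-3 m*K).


lam_max = b / T = 2.898e-3 / 34081 = 8.503e-08 m = 85.0327 nm

85.0327 nm


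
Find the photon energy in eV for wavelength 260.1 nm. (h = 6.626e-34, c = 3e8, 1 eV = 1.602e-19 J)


E = hc/lambda = 6.626e-34 * 3e8 / 2.601e-07 = 7.642e-19 J = 4.7706 eV

4.7706 eV
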